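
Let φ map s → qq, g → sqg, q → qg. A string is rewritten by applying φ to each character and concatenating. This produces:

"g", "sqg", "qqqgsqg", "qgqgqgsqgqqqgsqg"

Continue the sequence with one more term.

qgsqgqgsqgqgsqgqqqgsqgqgqgqgsqgqqqgsqg

Replace each of the 16 characters of qgqgqgsqgqqqgsqg in place — qg sqg qg sqg qg sqg qq qg sqg qg qg qg sqg qq qg sqg — and concatenate.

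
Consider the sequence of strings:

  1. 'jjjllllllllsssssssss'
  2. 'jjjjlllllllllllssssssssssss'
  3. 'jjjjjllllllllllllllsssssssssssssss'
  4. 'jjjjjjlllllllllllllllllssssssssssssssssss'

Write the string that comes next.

Reading off run lengths: j runs 3, 4, 5, 6; l runs 8, 11, 14, 17; s runs 9, 12, 15, 18 — each is linear in n, where the shown terms are n = 3, 4, 5, 6.
For the next term, n = 7, so the run lengths are 7, 20, 21.

jjjjjjjllllllllllllllllllllsssssssssssssssssssss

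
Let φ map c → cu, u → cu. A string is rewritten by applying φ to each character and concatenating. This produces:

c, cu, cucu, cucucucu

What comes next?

cucucucucucucucu

Expanding cucucucu: c→cu, u→cu, c→cu, u→cu, c→cu, u→cu, c→cu, u→cu. Concatenated: cu cu cu cu cu cu cu cu.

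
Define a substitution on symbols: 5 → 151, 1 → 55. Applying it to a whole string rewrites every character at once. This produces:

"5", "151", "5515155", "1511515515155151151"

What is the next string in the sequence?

55151555515155151151551515515115155151555515155

Applying the rule to each of the 19 symbols of 1511515515155151151 gives the pieces 55 151 55 55 151 55 151 151 55 151 55 151 151 55 151 55 55 151 55, which concatenate to the answer.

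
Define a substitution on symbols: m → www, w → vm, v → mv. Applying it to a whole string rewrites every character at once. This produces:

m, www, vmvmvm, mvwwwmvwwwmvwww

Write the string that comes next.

Rewriting the 15 symbols of mvwwwmvwwwmvwww one by one yields www mv vm vm vm www mv vm vm vm www mv vm vm vm; concatenated:

wwwmvvmvmvmwwwmvvmvmvmwwwmvvmvmvm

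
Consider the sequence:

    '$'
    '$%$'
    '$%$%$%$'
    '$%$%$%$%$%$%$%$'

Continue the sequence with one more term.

Every step duplicates the string with '%' between the halves.
One more doubling of $%$%$%$%$%$%$%$ gives the answer.

$%$%$%$%$%$%$%$%$%$%$%$%$%$%$%$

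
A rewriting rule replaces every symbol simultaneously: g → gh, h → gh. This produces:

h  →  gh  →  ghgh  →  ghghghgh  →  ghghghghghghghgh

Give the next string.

Replace each of the 16 characters of ghghghghghghghgh in place — gh gh gh gh gh gh gh gh gh gh gh gh gh gh gh gh — and concatenate.

ghghghghghghghghghghghghghghghgh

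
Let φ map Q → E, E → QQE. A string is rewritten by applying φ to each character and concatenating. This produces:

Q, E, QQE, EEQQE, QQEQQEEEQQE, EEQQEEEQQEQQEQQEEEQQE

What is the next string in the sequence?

Replace each of the 21 characters of EEQQEEEQQEQQEQQEEEQQE in place — QQE QQE E E QQE QQE QQE E E QQE E E QQE E E QQE QQE QQE E E QQE — and concatenate.

QQEQQEEEQQEQQEQQEEEQQEEEQQEEEQQEQQEQQEEEQQE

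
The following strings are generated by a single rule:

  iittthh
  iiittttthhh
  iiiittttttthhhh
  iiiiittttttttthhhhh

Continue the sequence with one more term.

Term n consists of n i's, followed by 2n-1 t's, followed by n h's, where the shown terms are n = 2, 3, 4, 5.
Setting n = 6 gives 6, 11, 6 characters in each block.

iiiiiittttttttttthhhhhh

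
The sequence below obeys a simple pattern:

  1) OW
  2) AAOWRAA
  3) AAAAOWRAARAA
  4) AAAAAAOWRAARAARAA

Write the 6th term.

AAAAAAAAAAOWRAARAARAARAARAA

Each term wraps the previous one in AA on the left and RAA on the right.
From AAAAAAOWRAARAARAA, 2 further steps: AAAAAAOWRAARAARAA → AAAAAAAAOWRAARAARAARAA → (answer).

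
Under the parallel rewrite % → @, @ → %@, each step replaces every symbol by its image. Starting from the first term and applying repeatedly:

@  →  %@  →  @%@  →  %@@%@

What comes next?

Rewriting each symbol of %@@%@: %→@, @→%@, @→%@, %→@, @→%@, which concatenates to @ %@ %@ @ %@.

@%@%@@%@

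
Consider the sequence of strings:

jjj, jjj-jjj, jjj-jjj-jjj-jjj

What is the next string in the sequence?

Every step duplicates the string with '-' between the halves.
Doubling jjj-jjj-jjj-jjj with '-' between the halves:

jjj-jjj-jjj-jjj-jjj-jjj-jjj-jjj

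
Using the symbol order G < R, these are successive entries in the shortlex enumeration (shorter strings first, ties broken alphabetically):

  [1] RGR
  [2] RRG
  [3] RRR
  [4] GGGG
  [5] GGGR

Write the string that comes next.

GGRG

Treat GGGR as a base-2 numeral over the given alphabet and add one, carrying through any trailing R's.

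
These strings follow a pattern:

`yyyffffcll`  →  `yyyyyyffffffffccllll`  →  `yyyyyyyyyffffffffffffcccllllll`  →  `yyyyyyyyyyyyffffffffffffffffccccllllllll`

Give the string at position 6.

Term n consists of 3n y's, followed by 4n f's, followed by n c's, followed by 2n l's (n = 1, 2, …).
Setting n = 6 gives 18, 24, 6, 12 characters in each block.

yyyyyyyyyyyyyyyyyyffffffffffffffffffffffffccccccllllllllllll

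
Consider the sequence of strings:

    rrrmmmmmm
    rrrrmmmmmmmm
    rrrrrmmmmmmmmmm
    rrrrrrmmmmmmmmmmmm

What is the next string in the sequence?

rrrrrrrmmmmmmmmmmmmmm

Each string has the form r^{n} m^{2n}, where the shown terms are n = 3, 4, 5, 6.
Setting n = 7 gives 7, 14 characters in each block.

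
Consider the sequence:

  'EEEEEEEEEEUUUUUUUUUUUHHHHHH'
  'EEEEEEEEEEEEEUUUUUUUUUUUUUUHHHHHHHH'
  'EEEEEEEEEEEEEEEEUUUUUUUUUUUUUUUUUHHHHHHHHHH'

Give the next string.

EEEEEEEEEEEEEEEEEEEUUUUUUUUUUUUUUUUUUUUHHHHHHHHHHHH

Reading off run lengths: E runs 10, 13, 16; U runs 11, 14, 17; H runs 6, 8, 10 — each is linear in n, where the shown terms are n = 3, 4, 5.
For the next term, n = 6, so the run lengths are 19, 20, 12.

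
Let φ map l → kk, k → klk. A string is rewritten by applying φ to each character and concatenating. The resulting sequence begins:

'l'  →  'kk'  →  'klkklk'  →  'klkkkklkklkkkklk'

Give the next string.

Applying the rule to each of the 16 symbols of klkkkklkklkkkklk gives the pieces klk kk klk klk klk klk kk klk klk kk klk klk klk klk kk klk, which concatenate to the answer.

klkkkklkklkklkklkkkklkklkkkklkklkklkklkkkklk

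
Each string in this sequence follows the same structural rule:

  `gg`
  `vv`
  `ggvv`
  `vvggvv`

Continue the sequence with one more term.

From term 3 onward, concatenate the second-to-last term with the last: gg·vv = ggvv, vv·ggvv = vvggvv, …
The next term joins ggvv and vvggvv.

ggvvvvggvv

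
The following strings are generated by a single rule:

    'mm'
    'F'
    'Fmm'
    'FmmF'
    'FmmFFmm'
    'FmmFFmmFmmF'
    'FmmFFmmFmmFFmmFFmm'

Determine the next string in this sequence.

FmmFFmmFmmFFmmFFmmFmmFFmmFmmF

From term 3 onward, concatenate the last term with the second-to-last: F·mm = Fmm, Fmm·F = FmmF, …
The next term joins FmmFFmmFmmFFmmFFmm and FmmFFmmFmmF.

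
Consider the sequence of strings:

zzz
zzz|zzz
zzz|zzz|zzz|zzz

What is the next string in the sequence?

zzz|zzz|zzz|zzz|zzz|zzz|zzz|zzz

Each string is two copies of the previous one joined by '|'.
So the next term is two copies of zzz|zzz|zzz|zzz with '|' between the halves.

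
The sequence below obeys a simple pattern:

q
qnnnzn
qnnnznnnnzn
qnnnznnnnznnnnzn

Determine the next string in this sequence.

qnnnznnnnznnnnznnnnzn

Each term is the previous one with nnnzn appended.
One more step from qnnnznnnnznnnnzn gives the answer.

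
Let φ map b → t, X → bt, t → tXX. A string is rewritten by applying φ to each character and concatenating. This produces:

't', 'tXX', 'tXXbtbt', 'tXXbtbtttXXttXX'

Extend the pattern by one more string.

Rewriting the 15 symbols of tXXbtbtttXXttXX one by one yields tXX bt bt t tXX t tXX tXX tXX bt bt tXX tXX bt bt; concatenated:

tXXbtbtttXXttXXtXXtXXbtbttXXtXXbtbt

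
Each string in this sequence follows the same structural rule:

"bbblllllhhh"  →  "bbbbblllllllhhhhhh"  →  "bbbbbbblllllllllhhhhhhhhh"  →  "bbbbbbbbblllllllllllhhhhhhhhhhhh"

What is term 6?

bbbbbbbbbbbbblllllllllllllllhhhhhhhhhhhhhhhhhh

Term n consists of 2n+1 b's, followed by 2n+3 l's, followed by 3n h's (n = 1, 2, …).
Setting n = 6 gives 13, 15, 18 characters in each block.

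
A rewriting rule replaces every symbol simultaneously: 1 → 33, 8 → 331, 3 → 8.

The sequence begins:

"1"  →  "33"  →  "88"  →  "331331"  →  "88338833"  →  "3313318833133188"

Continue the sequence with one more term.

8833883333133188338833331331

Replace each of the 16 characters of 3313318833133188 in place — 8 8 33 8 8 33 331 331 8 8 33 8 8 33 331 331 — and concatenate.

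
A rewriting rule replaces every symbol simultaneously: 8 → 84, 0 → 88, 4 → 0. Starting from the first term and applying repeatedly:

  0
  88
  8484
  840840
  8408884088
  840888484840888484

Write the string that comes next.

Applying the rule to each of the 18 symbols of 840888484840888484 gives the pieces 84 0 88 84 84 84 0 84 0 84 0 88 84 84 84 0 84 0, which concatenate to the answer.

840888484840840840888484840840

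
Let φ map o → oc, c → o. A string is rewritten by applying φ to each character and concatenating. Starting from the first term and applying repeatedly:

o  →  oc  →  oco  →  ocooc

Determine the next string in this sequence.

Rewriting each symbol of ocooc: o→oc, c→o, o→oc, o→oc, c→o, which concatenates to oc o oc oc o.

ocoococo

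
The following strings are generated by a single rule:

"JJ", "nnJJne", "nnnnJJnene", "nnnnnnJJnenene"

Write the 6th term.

nnnnnnnnnnJJnenenenene

Each term wraps the previous one in nn on the left and ne on the right.
From nnnnnnJJnenene, 2 further steps: nnnnnnJJnenene → nnnnnnnnJJnenenene → (answer).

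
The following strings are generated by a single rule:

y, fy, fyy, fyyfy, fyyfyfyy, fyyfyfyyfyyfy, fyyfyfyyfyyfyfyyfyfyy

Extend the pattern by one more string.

From term 3 onward, concatenate the last term with the second-to-last: fy·y = fyy, fyy·fy = fyyfy, …
Continuing: fyyfyfyyfyyfyfyyfyfyy · fyyfyfyyfyyfy gives term 8.

fyyfyfyyfyyfyfyyfyfyyfyyfyfyyfyyfy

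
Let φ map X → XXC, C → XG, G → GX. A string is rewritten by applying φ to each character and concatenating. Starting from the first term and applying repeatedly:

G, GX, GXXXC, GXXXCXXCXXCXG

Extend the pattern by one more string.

Rewriting the 13 symbols of GXXXCXXCXXCXG one by one yields GX XXC XXC XXC XG XXC XXC XG XXC XXC XG XXC GX; concatenated:

GXXXCXXCXXCXGXXCXXCXGXXCXXCXGXXCGX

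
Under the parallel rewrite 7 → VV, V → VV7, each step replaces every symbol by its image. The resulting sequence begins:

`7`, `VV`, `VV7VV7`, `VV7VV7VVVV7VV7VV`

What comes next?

Rewriting the 16 symbols of VV7VV7VVVV7VV7VV one by one yields VV7 VV7 VV VV7 VV7 VV VV7 VV7 VV7 VV7 VV VV7 VV7 VV VV7 VV7; concatenated:

VV7VV7VVVV7VV7VVVV7VV7VV7VV7VVVV7VV7VVVV7VV7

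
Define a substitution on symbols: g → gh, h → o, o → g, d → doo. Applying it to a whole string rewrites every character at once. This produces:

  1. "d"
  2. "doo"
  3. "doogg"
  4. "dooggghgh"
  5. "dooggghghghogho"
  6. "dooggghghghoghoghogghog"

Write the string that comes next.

φ(dooggghghghoghoghogghog) expands symbol-by-symbol to doo g g gh gh gh o gh o gh o g gh o g gh o g gh gh o g gh; joining the 23 pieces gives the next term.

dooggghghghoghoghogghogghogghghoggh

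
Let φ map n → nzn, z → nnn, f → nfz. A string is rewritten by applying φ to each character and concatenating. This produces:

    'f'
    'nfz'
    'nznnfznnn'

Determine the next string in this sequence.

Apply φ to nznnfznnn symbol by symbol: n→nzn, z→nnn, n→nzn, n→nzn, f→nfz, z→nnn, n→nzn, n→nzn, n→nzn; joined: nzn nnn nzn nzn nfz nnn nzn nzn nzn.

nznnnnnznnznnfznnnnznnznnzn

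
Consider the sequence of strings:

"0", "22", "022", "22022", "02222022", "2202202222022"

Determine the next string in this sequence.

022220222202202222022

This is a Fibonacci-style word recurrence s(k) = s(k−2)·s(k−1): e.g. 0·22 = 022.
Continuing: 02222022 · 2202202222022 gives term 7.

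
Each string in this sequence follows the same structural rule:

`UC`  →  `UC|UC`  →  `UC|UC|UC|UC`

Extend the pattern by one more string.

UC|UC|UC|UC|UC|UC|UC|UC

s(k+1) = s(k)·|·s(k) — each term doubles the last with '|' between the halves.
One more doubling of UC|UC|UC|UC gives the answer.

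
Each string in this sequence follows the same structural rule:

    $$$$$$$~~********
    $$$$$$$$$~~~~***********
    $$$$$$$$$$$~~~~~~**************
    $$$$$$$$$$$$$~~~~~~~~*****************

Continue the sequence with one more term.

Each string has the form $^{2n+3} ~^{2n-2} *^{3n+2}, where the shown terms are n = 2, 3, 4, 5.
For the next term, n = 6, so the run lengths are 15, 10, 20.

$$$$$$$$$$$$$$$~~~~~~~~~~********************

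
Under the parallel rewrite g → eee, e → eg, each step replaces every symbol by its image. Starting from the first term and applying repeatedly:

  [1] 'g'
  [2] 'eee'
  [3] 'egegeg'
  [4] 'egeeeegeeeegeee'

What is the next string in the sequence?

Rewriting the 15 symbols of egeeeegeeeegeee one by one yields eg eee eg eg eg eg eee eg eg eg eg eee eg eg eg; concatenated:

egeeeegegegegeeeegegegegeeeegegeg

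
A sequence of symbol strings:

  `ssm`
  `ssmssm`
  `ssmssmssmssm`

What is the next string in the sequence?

ssmssmssmssmssmssmssmssm

Every step duplicates the string.
One more doubling of ssmssmssmssm gives the answer.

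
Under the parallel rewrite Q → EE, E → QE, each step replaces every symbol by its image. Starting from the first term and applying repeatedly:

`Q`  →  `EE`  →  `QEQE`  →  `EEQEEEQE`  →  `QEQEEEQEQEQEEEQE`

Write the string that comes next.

Replace each of the 16 characters of QEQEEEQEQEQEEEQE in place — EE QE EE QE QE QE EE QE EE QE EE QE QE QE EE QE — and concatenate.

EEQEEEQEQEQEEEQEEEQEEEQEQEQEEEQE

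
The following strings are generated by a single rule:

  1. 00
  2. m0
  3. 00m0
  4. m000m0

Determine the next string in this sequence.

00m0m000m0

From term 3 onward, concatenate the second-to-last term with the last: 00·m0 = 00m0, m0·00m0 = m000m0, …
Continuing: 00m0 · m000m0 gives term 5.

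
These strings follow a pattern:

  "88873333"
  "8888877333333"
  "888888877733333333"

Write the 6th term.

Reading off run lengths: 8 runs 3, 5, 7; 7 runs 1, 2, 3; 3 runs 4, 6, 8 — each is linear in n (n = 1, 2, …).
At n = 6 the blocks have lengths 13, 6, 14.

888888888888877777733333333333333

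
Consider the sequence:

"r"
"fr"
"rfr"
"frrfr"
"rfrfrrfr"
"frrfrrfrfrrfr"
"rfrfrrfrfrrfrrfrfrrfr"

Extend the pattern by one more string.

frrfrrfrfrrfrrfrfrrfrfrrfrrfrfrrfr

This is a Fibonacci-style word recurrence s(k) = s(k−2)·s(k−1): e.g. r·fr = rfr.
The next term joins frrfrrfrfrrfr and rfrfrrfrfrrfrrfrfrrfr.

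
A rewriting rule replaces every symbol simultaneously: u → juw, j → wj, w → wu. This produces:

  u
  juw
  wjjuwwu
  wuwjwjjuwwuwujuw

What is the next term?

Rewriting the 16 symbols of wuwjwjjuwwuwujuw one by one yields wu juw wu wj wu wj wj juw wu wu juw wu juw wj juw wu; concatenated:

wujuwwuwjwuwjwjjuwwuwujuwwujuwwjjuwwu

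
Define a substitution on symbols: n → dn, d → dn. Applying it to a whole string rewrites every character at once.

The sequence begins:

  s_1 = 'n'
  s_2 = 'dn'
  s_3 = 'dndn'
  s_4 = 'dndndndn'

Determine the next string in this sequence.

dndndndndndndndn

Apply φ to dndndndn symbol by symbol: d→dn, n→dn, d→dn, n→dn, d→dn, n→dn, d→dn, n→dn; joined: dn dn dn dn dn dn dn dn.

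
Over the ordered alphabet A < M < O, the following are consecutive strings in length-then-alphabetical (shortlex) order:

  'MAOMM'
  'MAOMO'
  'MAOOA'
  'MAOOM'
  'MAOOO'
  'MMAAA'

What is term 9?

Continuing the enumeration 3 steps past MMAAA: MMAAA → MMAAM → MMAAO → (answer).

MMAMA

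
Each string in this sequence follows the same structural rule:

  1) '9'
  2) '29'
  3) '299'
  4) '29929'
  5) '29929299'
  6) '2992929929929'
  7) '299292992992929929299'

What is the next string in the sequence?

2992929929929299292992992929929929

From term 3 onward, concatenate the last term with the second-to-last: 29·9 = 299, 299·29 = 29929, …
So term 8 is 299292992992929929299·2992929929929.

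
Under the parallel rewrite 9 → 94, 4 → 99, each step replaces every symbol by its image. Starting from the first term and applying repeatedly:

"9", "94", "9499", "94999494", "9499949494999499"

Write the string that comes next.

Rewriting the 16 symbols of 9499949494999499 one by one yields 94 99 94 94 94 99 94 99 94 99 94 94 94 99 94 94; concatenated:

94999494949994999499949494999494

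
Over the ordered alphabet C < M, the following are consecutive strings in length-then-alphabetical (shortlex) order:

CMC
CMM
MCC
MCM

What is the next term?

The successor of MCM increments the rightmost position that isn't already M and resets every position after it to C.

MMC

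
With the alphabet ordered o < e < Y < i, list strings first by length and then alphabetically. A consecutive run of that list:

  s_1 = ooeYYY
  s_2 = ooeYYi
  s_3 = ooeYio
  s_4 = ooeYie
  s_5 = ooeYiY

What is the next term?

The successor of ooeYiY increments the rightmost position that isn't already i and resets every position after it to o.

ooeYii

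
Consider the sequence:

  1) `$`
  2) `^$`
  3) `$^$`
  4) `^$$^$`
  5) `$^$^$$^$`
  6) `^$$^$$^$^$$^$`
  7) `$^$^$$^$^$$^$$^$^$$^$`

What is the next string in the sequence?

^$$^$$^$^$$^$$^$^$$^$^$$^$$^$^$$^$

From term 3 onward, concatenate the second-to-last term with the last: $·^$ = $^$, ^$·$^$ = ^$$^$, …
Continuing: ^$$^$$^$^$$^$ · $^$^$$^$^$$^$$^$^$$^$ gives term 8.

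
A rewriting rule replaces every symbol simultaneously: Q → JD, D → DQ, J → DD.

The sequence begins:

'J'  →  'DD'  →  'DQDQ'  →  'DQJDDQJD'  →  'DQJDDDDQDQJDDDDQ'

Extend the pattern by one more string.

Rewriting the 16 symbols of DQJDDDDQDQJDDDDQ one by one yields DQ JD DD DQ DQ DQ DQ JD DQ JD DD DQ DQ DQ DQ JD; concatenated:

DQJDDDDQDQDQDQJDDQJDDDDQDQDQDQJD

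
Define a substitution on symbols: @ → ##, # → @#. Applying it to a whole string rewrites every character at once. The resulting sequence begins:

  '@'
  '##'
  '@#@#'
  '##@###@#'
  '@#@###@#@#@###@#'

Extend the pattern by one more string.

φ(@#@###@#@#@###@#) expands symbol-by-symbol to ## @# ## @# @# @# ## @# ## @# ## @# @# @# ## @#; joining the 16 pieces gives the next term.

##@###@#@#@###@###@###@#@#@###@#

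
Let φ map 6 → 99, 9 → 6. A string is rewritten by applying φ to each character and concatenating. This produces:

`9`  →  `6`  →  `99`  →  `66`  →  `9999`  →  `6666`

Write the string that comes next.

99999999

Rewriting each symbol of 6666: 6→99, 6→99, 6→99, 6→99, which concatenates to 99 99 99 99.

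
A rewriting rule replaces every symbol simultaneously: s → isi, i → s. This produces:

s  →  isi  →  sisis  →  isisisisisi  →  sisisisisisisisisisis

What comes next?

isisisisisisisisisisisisisisisisisisisisisi

Replace each of the 21 characters of sisisisisisisisisisis in place — isi s isi s isi s isi s isi s isi s isi s isi s isi s isi s isi — and concatenate.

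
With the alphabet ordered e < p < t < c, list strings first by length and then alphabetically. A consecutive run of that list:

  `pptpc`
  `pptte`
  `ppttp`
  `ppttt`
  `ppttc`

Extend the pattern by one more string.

The successor of ppttc increments the rightmost position that isn't already c and resets every position after it to e.

pptce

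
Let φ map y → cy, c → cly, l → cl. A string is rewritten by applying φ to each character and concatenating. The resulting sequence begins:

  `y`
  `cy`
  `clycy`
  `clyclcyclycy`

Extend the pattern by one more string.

Rewriting each symbol of clyclcyclycy: c→cly, l→cl, y→cy, c→cly, l→cl, c→cly, y→cy, c→cly, l→cl, y→cy, c→cly, y→cy, which concatenates to cly cl cy cly cl cly cy cly cl cy cly cy.

clyclcyclyclclycyclyclcyclycy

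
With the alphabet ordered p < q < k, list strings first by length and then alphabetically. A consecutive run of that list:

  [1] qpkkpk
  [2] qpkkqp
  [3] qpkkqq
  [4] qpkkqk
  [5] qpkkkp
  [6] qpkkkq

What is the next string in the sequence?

qpkkkk

The successor of qpkkkq increments the rightmost position that isn't already k and resets every position after it to p.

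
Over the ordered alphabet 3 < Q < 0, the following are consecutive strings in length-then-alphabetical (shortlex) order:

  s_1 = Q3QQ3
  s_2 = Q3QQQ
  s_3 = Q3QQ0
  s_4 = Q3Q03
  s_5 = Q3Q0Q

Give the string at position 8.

Stepping forward 3 times from Q3Q0Q: Q3Q0Q → Q3Q00 → Q3033, then the target.

Q303Q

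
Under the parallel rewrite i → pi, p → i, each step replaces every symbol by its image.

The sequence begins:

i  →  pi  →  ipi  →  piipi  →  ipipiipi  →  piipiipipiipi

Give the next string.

ipipiipipiipiipipiipi

φ(piipiipipiipi) expands symbol-by-symbol to i pi pi i pi pi i pi i pi pi i pi; joining the 13 pieces gives the next term.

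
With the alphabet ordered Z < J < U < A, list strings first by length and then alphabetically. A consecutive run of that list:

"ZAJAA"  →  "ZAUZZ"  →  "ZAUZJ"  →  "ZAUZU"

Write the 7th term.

Advancing 3 positions from ZAUZU through ZAUZU → ZAUZA → ZAUJZ reaches term 7.

ZAUJJ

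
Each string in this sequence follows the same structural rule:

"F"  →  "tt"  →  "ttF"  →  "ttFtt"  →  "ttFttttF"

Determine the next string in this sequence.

From term 3 onward, concatenate the last term with the second-to-last: tt·F = ttF, ttF·tt = ttFtt, …
Continuing: ttFttttF · ttFtt gives term 6.

ttFttttFttFtt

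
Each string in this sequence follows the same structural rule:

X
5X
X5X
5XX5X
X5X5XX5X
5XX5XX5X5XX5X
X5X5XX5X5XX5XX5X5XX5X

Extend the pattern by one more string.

5XX5XX5X5XX5XX5X5XX5X5XX5XX5X5XX5X

From term 3 onward, concatenate the second-to-last term with the last: X·5X = X5X, 5X·X5X = 5XX5X, …
The next term joins 5XX5XX5X5XX5X and X5X5XX5X5XX5XX5X5XX5X.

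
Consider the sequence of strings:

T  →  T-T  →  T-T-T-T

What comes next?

s(k+1) = s(k)·-·s(k) — each term doubles the last with '-' between the halves.
So the next term is two copies of T-T-T-T with '-' between the halves.

T-T-T-T-T-T-T-T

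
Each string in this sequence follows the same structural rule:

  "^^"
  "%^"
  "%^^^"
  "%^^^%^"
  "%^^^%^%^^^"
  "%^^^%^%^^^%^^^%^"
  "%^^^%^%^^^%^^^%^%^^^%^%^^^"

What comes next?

Each term (from the third on) is the previous term followed by the one before it: term 3 = %^·^^ = %^^^.
The next term joins %^^^%^%^^^%^^^%^%^^^%^%^^^ and %^^^%^%^^^%^^^%^.

%^^^%^%^^^%^^^%^%^^^%^%^^^%^^^%^%^^^%^^^%^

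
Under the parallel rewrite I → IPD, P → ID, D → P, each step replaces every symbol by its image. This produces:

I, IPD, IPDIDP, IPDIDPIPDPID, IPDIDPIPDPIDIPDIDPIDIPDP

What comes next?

Applying the rule to each of the 24 symbols of IPDIDPIPDPIDIPDIDPIDIPDP gives the pieces IPD ID P IPD P ID IPD ID P ID IPD P IPD ID P IPD P ID IPD P IPD ID P ID, which concatenate to the answer.

IPDIDPIPDPIDIPDIDPIDIPDPIPDIDPIPDPIDIPDPIPDIDPID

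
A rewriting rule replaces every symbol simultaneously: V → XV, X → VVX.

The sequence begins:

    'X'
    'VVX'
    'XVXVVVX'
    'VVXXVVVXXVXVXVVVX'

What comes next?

Replace each of the 17 characters of VVXXVVVXXVXVXVVVX in place — XV XV VVX VVX XV XV XV VVX VVX XV VVX XV VVX XV XV XV VVX — and concatenate.

XVXVVVXVVXXVXVXVVVXVVXXVVVXXVVVXXVXVXVVVX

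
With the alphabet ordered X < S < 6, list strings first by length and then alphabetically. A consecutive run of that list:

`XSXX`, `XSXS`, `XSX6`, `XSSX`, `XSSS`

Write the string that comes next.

XSS6

Find the rightmost character of XSSS below 6, bump it to the next letter, and reset everything to its right to X.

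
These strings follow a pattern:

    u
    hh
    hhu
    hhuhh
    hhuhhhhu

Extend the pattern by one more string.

hhuhhhhuhhuhh

This is a Fibonacci-style word recurrence s(k) = s(k−1)·s(k−2): e.g. hh·u = hhu.
Continuing: hhuhhhhu · hhuhh gives term 6.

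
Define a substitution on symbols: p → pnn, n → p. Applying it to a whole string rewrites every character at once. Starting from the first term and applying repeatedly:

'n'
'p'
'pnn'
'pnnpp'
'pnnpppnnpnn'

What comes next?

Apply φ to pnnpppnnpnn symbol by symbol: p→pnn, n→p, n→p, p→pnn, p→pnn, p→pnn, n→p, n→p, p→pnn, n→p, n→p; joined: pnn p p pnn pnn pnn p p pnn p p.

pnnpppnnpnnpnnpppnnpp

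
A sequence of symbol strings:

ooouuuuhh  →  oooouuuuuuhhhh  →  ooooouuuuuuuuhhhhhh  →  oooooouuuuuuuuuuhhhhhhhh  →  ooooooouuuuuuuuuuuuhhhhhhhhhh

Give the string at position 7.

Term n consists of n+1 o's, followed by 2n u's, followed by 2n-2 h's, where the shown terms are n = 2, 3, 4, 5, 6.
At n = 8 the blocks have lengths 9, 16, 14.

ooooooooouuuuuuuuuuuuuuuuhhhhhhhhhhhhhh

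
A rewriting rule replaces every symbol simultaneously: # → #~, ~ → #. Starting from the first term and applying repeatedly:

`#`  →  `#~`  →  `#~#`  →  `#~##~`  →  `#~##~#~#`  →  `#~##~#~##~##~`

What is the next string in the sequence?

φ(#~##~#~##~##~) expands symbol-by-symbol to #~ # #~ #~ # #~ # #~ #~ # #~ #~ #; joining the 13 pieces gives the next term.

#~##~#~##~##~#~##~#~#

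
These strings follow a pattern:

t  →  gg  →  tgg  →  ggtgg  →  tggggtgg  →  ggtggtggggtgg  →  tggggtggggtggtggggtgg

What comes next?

This is a Fibonacci-style word recurrence s(k) = s(k−2)·s(k−1): e.g. t·gg = tgg.
Continuing: ggtggtggggtgg · tggggtggggtggtggggtgg gives term 8.

ggtggtggggtggtggggtggggtggtggggtgg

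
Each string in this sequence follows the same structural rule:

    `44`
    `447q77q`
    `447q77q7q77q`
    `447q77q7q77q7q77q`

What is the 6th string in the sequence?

447q77q7q77q7q77q7q77q7q77q

The strings grow by a fixed suffix 7q77q each time.
From 447q77q7q77q7q77q, 2 further steps: 447q77q7q77q7q77q → 447q77q7q77q7q77q7q77q → (answer).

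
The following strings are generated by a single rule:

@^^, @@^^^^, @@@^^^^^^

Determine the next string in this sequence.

Each string has the form @^{n} ^^{2n} (n = 1, 2, …).
Setting n = 4 gives 4, 8 characters in each block.

@@@@^^^^^^^^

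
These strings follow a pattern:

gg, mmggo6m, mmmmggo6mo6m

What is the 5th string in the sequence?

mmmmmmmmggo6mo6mo6mo6m

Each term wraps the previous one in mm on the left and o6m on the right.
From mmmmggo6mo6m, 2 further steps: mmmmggo6mo6m → mmmmmmggo6mo6mo6m → (answer).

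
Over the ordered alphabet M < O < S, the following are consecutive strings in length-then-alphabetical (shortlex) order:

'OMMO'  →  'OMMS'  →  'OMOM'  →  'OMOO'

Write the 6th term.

Continuing the enumeration 2 steps past OMOO: OMOO → OMOS → (answer).

OMSM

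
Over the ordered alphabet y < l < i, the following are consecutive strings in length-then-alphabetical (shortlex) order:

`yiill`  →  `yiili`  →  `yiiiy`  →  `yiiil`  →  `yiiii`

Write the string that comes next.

The successor of yiiii increments the rightmost position that isn't already i and resets every position after it to y.

lyyyy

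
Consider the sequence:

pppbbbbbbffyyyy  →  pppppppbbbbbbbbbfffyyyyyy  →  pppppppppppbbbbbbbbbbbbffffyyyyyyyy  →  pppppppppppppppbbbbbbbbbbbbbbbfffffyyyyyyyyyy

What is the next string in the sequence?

The n-th term is 4n-1 p's then 3n+3 b's then n+1 f's then 2n+2 y's (n = 1, 2, …).
Setting n = 5 gives 19, 18, 6, 12 characters in each block.

pppppppppppppppppppbbbbbbbbbbbbbbbbbbffffffyyyyyyyyyyyy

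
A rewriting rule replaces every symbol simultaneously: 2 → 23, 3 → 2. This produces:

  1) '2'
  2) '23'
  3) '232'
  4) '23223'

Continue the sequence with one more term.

23223232

Expanding 23223: 2→23, 3→2, 2→23, 2→23, 3→2. Concatenated: 23 2 23 23 2.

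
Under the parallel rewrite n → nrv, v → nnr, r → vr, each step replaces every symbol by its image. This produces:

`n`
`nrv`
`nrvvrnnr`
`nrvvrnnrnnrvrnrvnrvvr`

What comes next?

nrvvrnnrnnrvrnrvnrvvrnrvnrvvrnnrvrnrvvrnnrnrvvrnnrnnrvr

φ(nrvvrnnrnnrvrnrvnrvvr) expands symbol-by-symbol to nrv vr nnr nnr vr nrv nrv vr nrv nrv vr nnr vr nrv vr nnr nrv vr nnr nnr vr; joining the 21 pieces gives the next term.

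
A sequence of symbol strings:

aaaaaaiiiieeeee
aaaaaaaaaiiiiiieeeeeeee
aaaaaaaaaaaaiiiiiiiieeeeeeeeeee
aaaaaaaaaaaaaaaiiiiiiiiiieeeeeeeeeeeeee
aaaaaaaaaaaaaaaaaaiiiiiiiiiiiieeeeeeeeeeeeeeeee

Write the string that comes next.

aaaaaaaaaaaaaaaaaaaaaiiiiiiiiiiiiiieeeeeeeeeeeeeeeeeeee

Reading off run lengths: a runs 6, 9, 12, 15, 18; i runs 4, 6, 8, 10, 12; e runs 5, 8, 11, 14, 17 — each is linear in n, where the shown terms are n = 2, 3, 4, 5, 6.
For the next term, n = 7, so the run lengths are 21, 14, 20.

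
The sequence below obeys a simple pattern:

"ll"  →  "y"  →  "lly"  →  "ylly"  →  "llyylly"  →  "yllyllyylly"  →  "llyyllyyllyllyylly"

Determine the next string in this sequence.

yllyllyyllyllyyllyyllyllyylly

This is a Fibonacci-style word recurrence s(k) = s(k−2)·s(k−1): e.g. ll·y = lly.
Continuing: yllyllyylly · llyyllyyllyllyylly gives term 8.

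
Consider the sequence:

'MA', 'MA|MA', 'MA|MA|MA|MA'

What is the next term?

MA|MA|MA|MA|MA|MA|MA|MA

s(k+1) = s(k)·|·s(k) — each term doubles the last with '|' between the halves.
So the next term is two copies of MA|MA|MA|MA with '|' between the halves.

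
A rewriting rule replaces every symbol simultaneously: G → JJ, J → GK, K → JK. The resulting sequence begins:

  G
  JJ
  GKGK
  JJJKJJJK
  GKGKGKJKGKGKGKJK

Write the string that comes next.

Rewriting the 16 symbols of GKGKGKJKGKGKGKJK one by one yields JJ JK JJ JK JJ JK GK JK JJ JK JJ JK JJ JK GK JK; concatenated:

JJJKJJJKJJJKGKJKJJJKJJJKJJJKGKJK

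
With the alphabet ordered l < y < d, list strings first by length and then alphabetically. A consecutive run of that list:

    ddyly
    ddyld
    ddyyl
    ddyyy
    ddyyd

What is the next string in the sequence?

Find the rightmost character of ddyyd below d, bump it to the next letter, and reset everything to its right to l.

ddydl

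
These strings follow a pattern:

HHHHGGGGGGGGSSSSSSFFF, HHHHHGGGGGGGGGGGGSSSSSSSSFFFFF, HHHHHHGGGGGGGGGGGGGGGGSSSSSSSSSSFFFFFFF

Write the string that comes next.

HHHHHHHGGGGGGGGGGGGGGGGGGGGSSSSSSSSSSSSFFFFFFFFF

Reading off run lengths: H runs 4, 5, 6; G runs 8, 12, 16; S runs 6, 8, 10; F runs 3, 5, 7 — each is linear in n, where the shown terms are n = 2, 3, 4.
Setting n = 5 gives 7, 20, 12, 9 characters in each block.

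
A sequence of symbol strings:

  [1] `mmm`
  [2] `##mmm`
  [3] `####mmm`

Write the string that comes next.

Every step adds ## at the front: s(k+1) = ##·s(k).
Applying this once more to ####mmm:

######mmm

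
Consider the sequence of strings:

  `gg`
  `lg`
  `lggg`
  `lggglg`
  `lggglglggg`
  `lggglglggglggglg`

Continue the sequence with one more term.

Each term (from the third on) is the previous term followed by the one before it: term 3 = lg·gg = lggg.
So term 7 is lggglglggglggglg·lggglglggg.

lggglglggglggglglggglglggg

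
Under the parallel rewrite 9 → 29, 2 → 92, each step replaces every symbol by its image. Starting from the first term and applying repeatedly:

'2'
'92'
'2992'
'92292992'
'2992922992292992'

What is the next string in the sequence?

Replace each of the 16 characters of 2992922992292992 in place — 92 29 29 92 29 92 92 29 29 92 92 29 92 29 29 92 — and concatenate.

92292992299292292992922992292992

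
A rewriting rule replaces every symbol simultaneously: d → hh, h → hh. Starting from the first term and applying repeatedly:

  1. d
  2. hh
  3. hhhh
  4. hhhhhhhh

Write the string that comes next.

hhhhhhhhhhhhhhhh

Apply φ to hhhhhhhh symbol by symbol: h→hh, h→hh, h→hh, h→hh, h→hh, h→hh, h→hh, h→hh; joined: hh hh hh hh hh hh hh hh.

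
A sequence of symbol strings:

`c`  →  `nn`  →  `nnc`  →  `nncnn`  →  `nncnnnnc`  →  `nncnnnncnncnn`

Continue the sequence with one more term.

nncnnnncnncnnnncnnnnc

From term 3 onward, concatenate the last term with the second-to-last: nn·c = nnc, nnc·nn = nncnn, …
Continuing: nncnnnncnncnn · nncnnnnc gives term 7.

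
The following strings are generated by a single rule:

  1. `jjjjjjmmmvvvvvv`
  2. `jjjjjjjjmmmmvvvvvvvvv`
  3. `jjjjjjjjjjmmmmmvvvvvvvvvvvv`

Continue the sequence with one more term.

Reading off run lengths: j runs 6, 8, 10; m runs 3, 4, 5; v runs 6, 9, 12 — each is linear in n, where the shown terms are n = 2, 3, 4.
Setting n = 5 gives 12, 6, 15 characters in each block.

jjjjjjjjjjjjmmmmmmvvvvvvvvvvvvvvv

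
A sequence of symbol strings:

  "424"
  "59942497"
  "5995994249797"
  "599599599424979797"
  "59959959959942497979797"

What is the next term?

Every step adds 599 to the front and 97 to the end of the previous string.
Applying this once more to 59959959959942497979797:

5995995995995994249797979797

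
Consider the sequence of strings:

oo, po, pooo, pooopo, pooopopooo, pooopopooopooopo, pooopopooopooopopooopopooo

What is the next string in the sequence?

pooopopooopooopopooopopooopooopopooopooopo

From term 3 onward, concatenate the last term with the second-to-last: po·oo = pooo, pooo·po = pooopo, …
So term 8 is pooopopooopooopopooopopooo·pooopopooopooopo.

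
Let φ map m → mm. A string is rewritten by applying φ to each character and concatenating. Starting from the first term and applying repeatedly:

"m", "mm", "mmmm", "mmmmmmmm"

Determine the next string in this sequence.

mmmmmmmmmmmmmmmm

Expanding mmmmmmmm: m→mm, m→mm, m→mm, m→mm, m→mm, m→mm, m→mm, m→mm. Concatenated: mm mm mm mm mm mm mm mm.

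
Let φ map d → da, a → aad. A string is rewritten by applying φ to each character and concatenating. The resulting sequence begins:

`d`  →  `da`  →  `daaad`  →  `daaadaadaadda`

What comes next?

daaadaadaaddaaadaaddaaadaaddadaaad

Applying the rule to each of the 13 symbols of daaadaadaadda gives the pieces da aad aad aad da aad aad da aad aad da da aad, which concatenate to the answer.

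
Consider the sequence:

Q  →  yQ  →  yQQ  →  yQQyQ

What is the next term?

yQQyQyQQ

Each term (from the third on) is the previous term followed by the one before it: term 3 = yQ·Q = yQQ.
So term 5 is yQQyQ·yQQ.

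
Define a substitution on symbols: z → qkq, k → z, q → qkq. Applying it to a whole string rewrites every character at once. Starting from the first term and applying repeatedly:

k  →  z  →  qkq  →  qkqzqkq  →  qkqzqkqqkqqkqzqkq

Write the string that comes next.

Rewriting the 17 symbols of qkqzqkqqkqqkqzqkq one by one yields qkq z qkq qkq qkq z qkq qkq z qkq qkq z qkq qkq qkq z qkq; concatenated:

qkqzqkqqkqqkqzqkqqkqzqkqqkqzqkqqkqqkqzqkq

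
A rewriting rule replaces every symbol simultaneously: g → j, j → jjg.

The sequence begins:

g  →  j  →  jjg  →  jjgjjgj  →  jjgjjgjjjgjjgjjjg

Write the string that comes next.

Replace each of the 17 characters of jjgjjgjjjgjjgjjjg in place — jjg jjg j jjg jjg j jjg jjg jjg j jjg jjg j jjg jjg jjg j — and concatenate.

jjgjjgjjjgjjgjjjgjjgjjgjjjgjjgjjjgjjgjjgj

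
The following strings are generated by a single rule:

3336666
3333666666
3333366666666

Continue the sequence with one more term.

Term n consists of n+1 3's, followed by 2n 6's, where the shown terms are n = 2, 3, 4.
At n = 5 the blocks have lengths 6, 10.

3333336666666666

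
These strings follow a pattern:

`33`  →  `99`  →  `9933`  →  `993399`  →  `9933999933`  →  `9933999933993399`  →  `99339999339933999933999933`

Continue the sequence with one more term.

From term 3 onward, concatenate the last term with the second-to-last: 99·33 = 9933, 9933·99 = 993399, …
The next term joins 99339999339933999933999933 and 9933999933993399.

993399993399339999339999339933999933993399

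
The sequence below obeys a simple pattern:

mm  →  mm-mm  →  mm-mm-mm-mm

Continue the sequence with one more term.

Each string is two copies of the previous one joined by '-'.
So the next term is two copies of mm-mm-mm-mm with '-' between the halves.

mm-mm-mm-mm-mm-mm-mm-mm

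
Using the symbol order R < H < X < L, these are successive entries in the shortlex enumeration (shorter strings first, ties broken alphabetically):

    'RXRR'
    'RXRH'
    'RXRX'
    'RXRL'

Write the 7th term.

RXHX

Stepping forward 3 times from RXRL: RXRL → RXHR → RXHH, then the target.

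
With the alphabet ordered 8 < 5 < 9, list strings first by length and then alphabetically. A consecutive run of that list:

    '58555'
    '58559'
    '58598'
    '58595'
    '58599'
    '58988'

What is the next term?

58985

Treat 58988 as a base-3 numeral over the given alphabet and add one, carrying through any trailing 9's.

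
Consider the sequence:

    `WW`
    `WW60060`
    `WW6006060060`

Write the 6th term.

WW6006060060600606006060060

The strings grow by a fixed suffix 60060 each time.
From WW6006060060, 3 further steps: WW6006060060 → WW600606006060060 → WW60060600606006060060 → (answer).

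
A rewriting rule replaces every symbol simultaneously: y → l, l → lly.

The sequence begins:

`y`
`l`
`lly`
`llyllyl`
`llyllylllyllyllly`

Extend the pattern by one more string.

llyllylllyllylllyllyllylllyllylllyllyllyl

φ(llyllylllyllyllly) expands symbol-by-symbol to lly lly l lly lly l lly lly lly l lly lly l lly lly lly l; joining the 17 pieces gives the next term.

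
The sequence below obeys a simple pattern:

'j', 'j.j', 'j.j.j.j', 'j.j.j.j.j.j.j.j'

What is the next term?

Each string is two copies of the previous one joined by '.'.
Doubling j.j.j.j.j.j.j.j with '.' between the halves:

j.j.j.j.j.j.j.j.j.j.j.j.j.j.j.j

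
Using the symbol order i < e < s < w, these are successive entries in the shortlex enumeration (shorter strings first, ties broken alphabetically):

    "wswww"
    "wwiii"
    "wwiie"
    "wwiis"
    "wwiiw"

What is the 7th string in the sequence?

Continuing the enumeration 2 steps past wwiiw: wwiiw → wwiei → (answer).

wwiee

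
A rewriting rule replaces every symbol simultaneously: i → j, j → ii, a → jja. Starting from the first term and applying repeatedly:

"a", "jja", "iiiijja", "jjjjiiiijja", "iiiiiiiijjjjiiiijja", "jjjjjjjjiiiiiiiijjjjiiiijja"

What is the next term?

Applying the rule to each of the 27 symbols of jjjjjjjjiiiiiiiijjjjiiiijja gives the pieces ii ii ii ii ii ii ii ii j j j j j j j j ii ii ii ii j j j j ii ii jja, which concatenate to the answer.

iiiiiiiiiiiiiiiijjjjjjjjiiiiiiiijjjjiiiijja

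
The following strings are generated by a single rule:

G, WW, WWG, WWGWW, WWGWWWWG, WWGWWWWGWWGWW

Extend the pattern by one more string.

Each term (from the third on) is the previous term followed by the one before it: term 3 = WW·G = WWG.
Continuing: WWGWWWWGWWGWW · WWGWWWWG gives term 7.

WWGWWWWGWWGWWWWGWWWWG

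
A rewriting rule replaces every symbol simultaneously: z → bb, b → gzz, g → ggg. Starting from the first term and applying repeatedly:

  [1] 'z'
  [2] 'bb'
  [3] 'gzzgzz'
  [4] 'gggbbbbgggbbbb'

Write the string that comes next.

Rewriting the 14 symbols of gggbbbbgggbbbb one by one yields ggg ggg ggg gzz gzz gzz gzz ggg ggg ggg gzz gzz gzz gzz; concatenated:

ggggggggggzzgzzgzzgzzggggggggggzzgzzgzzgzz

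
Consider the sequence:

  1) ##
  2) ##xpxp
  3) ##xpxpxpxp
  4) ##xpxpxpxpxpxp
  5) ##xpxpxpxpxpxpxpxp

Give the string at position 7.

##xpxpxpxpxpxpxpxpxpxpxpxp

Each term is the previous one with xpxp appended.
From ##xpxpxpxpxpxpxpxp, 2 further steps: ##xpxpxpxpxpxpxpxp → ##xpxpxpxpxpxpxpxpxpxp → (answer).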